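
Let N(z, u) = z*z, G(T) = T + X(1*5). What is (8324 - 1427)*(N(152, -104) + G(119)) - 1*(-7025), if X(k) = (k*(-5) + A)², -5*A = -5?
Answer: 164148728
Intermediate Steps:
A = 1 (A = -⅕*(-5) = 1)
X(k) = (1 - 5*k)² (X(k) = (k*(-5) + 1)² = (-5*k + 1)² = (1 - 5*k)²)
G(T) = 576 + T (G(T) = T + (-1 + 5*(1*5))² = T + (-1 + 5*5)² = T + (-1 + 25)² = T + 24² = T + 576 = 576 + T)
N(z, u) = z²
(8324 - 1427)*(N(152, -104) + G(119)) - 1*(-7025) = (8324 - 1427)*(152² + (576 + 119)) - 1*(-7025) = 6897*(23104 + 695) + 7025 = 6897*23799 + 7025 = 164141703 + 7025 = 164148728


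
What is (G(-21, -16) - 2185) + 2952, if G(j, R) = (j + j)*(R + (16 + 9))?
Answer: 389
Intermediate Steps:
G(j, R) = 2*j*(25 + R) (G(j, R) = (2*j)*(R + 25) = (2*j)*(25 + R) = 2*j*(25 + R))
(G(-21, -16) - 2185) + 2952 = (2*(-21)*(25 - 16) - 2185) + 2952 = (2*(-21)*9 - 2185) + 2952 = (-378 - 2185) + 2952 = -2563 + 2952 = 389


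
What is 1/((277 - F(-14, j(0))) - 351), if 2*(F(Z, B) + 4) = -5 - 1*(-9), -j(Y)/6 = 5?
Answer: -1/72 ≈ -0.013889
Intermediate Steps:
j(Y) = -30 (j(Y) = -6*5 = -30)
F(Z, B) = -2 (F(Z, B) = -4 + (-5 - 1*(-9))/2 = -4 + (-5 + 9)/2 = -4 + (½)*4 = -4 + 2 = -2)
1/((277 - F(-14, j(0))) - 351) = 1/((277 - 1*(-2)) - 351) = 1/((277 + 2) - 351) = 1/(279 - 351) = 1/(-72) = -1/72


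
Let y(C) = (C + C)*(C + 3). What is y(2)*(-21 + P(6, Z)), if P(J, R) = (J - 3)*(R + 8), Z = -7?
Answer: -360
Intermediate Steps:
y(C) = 2*C*(3 + C) (y(C) = (2*C)*(3 + C) = 2*C*(3 + C))
P(J, R) = (-3 + J)*(8 + R)
y(2)*(-21 + P(6, Z)) = (2*2*(3 + 2))*(-21 + (-24 - 3*(-7) + 8*6 + 6*(-7))) = (2*2*5)*(-21 + (-24 + 21 + 48 - 42)) = 20*(-21 + 3) = 20*(-18) = -360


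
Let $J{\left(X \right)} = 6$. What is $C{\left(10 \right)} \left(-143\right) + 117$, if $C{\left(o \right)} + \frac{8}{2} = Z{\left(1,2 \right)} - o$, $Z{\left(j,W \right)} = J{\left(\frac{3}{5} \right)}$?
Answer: $1261$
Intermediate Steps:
$Z{\left(j,W \right)} = 6$
$C{\left(o \right)} = 2 - o$ ($C{\left(o \right)} = -4 - \left(-6 + o\right) = 2 - o$)
$C{\left(10 \right)} \left(-143\right) + 117 = \left(2 - 10\right) \left(-143\right) + 117 = \left(-8\right) \left(-143\right) + 117 = 1144 + 117 = 1261$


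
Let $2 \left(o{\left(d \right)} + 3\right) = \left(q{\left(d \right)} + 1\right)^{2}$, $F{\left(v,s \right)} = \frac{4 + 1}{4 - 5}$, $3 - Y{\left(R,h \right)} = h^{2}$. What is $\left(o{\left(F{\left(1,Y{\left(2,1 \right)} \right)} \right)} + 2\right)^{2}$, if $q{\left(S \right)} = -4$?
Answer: $\frac{49}{4} \approx 12.25$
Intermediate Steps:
$Y{\left(R,h \right)} = 3 - h^{2}$
$F{\left(v,s \right)} = -5$ ($F{\left(v,s \right)} = \frac{5}{-1} = 5 \left(-1\right) = -5$)
$o{\left(d \right)} = \frac{3}{2}$ ($o{\left(d \right)} = -3 + \frac{\left(-4 + 1\right)^{2}}{2} = -3 + \frac{\left(-3\right)^{2}}{2} = -3 + \frac{1}{2} \cdot 9 = -3 + \frac{9}{2} = \frac{3}{2}$)
$\left(o{\left(F{\left(1,Y{\left(2,1 \right)} \right)} \right)} + 2\right)^{2} = \left(\frac{3}{2} + 2\right)^{2} = \left(\frac{7}{2}\right)^{2} = \frac{49}{4}$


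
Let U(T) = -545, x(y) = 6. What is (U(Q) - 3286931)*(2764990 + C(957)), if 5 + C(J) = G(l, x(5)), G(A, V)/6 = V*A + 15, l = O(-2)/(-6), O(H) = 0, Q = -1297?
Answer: -9090117700700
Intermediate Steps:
l = 0 (l = 0/(-6) = -⅙*0 = 0)
G(A, V) = 90 + 6*A*V (G(A, V) = 6*(V*A + 15) = 6*(A*V + 15) = 6*(15 + A*V) = 90 + 6*A*V)
C(J) = 85 (C(J) = -5 + (90 + 6*0*6) = -5 + (90 + 0) = -5 + 90 = 85)
(U(Q) - 3286931)*(2764990 + C(957)) = (-545 - 3286931)*(2764990 + 85) = -3287476*2765075 = -9090117700700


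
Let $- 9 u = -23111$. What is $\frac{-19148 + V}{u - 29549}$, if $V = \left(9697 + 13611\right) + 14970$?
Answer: $- \frac{17217}{24283} \approx -0.70901$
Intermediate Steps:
$u = \frac{23111}{9}$ ($u = \left(- \frac{1}{9}\right) \left(-23111\right) = \frac{23111}{9} \approx 2567.9$)
$V = 38278$ ($V = 23308 + 14970 = 38278$)
$\frac{-19148 + V}{u - 29549} = \frac{-19148 + 38278}{\frac{23111}{9} - 29549} = \frac{19130}{- \frac{242830}{9}} = 19130 \left(- \frac{9}{242830}\right) = - \frac{17217}{24283}$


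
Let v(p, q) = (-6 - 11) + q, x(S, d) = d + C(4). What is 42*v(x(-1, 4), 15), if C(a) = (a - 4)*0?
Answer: -84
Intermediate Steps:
C(a) = 0 (C(a) = (-4 + a)*0 = 0)
x(S, d) = d (x(S, d) = d + 0 = d)
v(p, q) = -17 + q
42*v(x(-1, 4), 15) = 42*(-17 + 15) = 42*(-2) = -84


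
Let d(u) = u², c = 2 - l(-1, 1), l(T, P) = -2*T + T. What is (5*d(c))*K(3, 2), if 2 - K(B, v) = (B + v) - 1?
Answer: -10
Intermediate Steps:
K(B, v) = 3 - B - v (K(B, v) = 2 - ((B + v) - 1) = 2 - (-1 + B + v) = 2 + (1 - B - v) = 3 - B - v)
l(T, P) = -T
c = 1 (c = 2 - (-1)*(-1) = 2 - 1*1 = 2 - 1 = 1)
(5*d(c))*K(3, 2) = (5*1²)*(3 - 1*3 - 1*2) = (5*1)*(3 - 3 - 2) = 5*(-2) = -10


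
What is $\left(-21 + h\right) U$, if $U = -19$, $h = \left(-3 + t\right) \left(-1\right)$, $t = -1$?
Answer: $323$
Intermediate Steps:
$h = 4$ ($h = \left(-3 - 1\right) \left(-1\right) = \left(-4\right) \left(-1\right) = 4$)
$\left(-21 + h\right) U = \left(-21 + 4\right) \left(-19\right) = \left(-17\right) \left(-19\right) = 323$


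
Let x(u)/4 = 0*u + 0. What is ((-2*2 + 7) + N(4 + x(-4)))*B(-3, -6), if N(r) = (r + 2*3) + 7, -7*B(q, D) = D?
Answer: 120/7 ≈ 17.143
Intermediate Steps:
B(q, D) = -D/7
x(u) = 0 (x(u) = 4*(0*u + 0) = 4*(0 + 0) = 4*0 = 0)
N(r) = 13 + r (N(r) = (r + 6) + 7 = (6 + r) + 7 = 13 + r)
((-2*2 + 7) + N(4 + x(-4)))*B(-3, -6) = ((-2*2 + 7) + (13 + (4 + 0)))*(-⅐*(-6)) = ((-4 + 7) + (13 + 4))*(6/7) = (3 + 17)*(6/7) = 20*(6/7) = 120/7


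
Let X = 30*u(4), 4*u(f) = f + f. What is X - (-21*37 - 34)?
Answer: 871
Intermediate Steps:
u(f) = f/2 (u(f) = (f + f)/4 = (2*f)/4 = f/2)
X = 60 (X = 30*((½)*4) = 30*2 = 60)
X - (-21*37 - 34) = 60 - (-21*37 - 34) = 60 - (-777 - 34) = 60 - 1*(-811) = 60 + 811 = 871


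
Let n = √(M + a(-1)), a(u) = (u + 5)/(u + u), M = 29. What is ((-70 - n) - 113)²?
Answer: 33516 + 1098*√3 ≈ 35418.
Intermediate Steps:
a(u) = (5 + u)/(2*u) (a(u) = (5 + u)/((2*u)) = (5 + u)*(1/(2*u)) = (5 + u)/(2*u))
n = 3*√3 (n = √(29 + (½)*(5 - 1)/(-1)) = √(29 + (½)*(-1)*4) = √(29 - 2) = √27 = 3*√3 ≈ 5.1962)
((-70 - n) - 113)² = ((-70 - 3*√3) - 113)² = (-183 - 3*√3)²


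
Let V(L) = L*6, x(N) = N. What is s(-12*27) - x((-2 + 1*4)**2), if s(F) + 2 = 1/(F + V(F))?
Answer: -13609/2268 ≈ -6.0004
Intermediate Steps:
V(L) = 6*L
s(F) = -2 + 1/(7*F) (s(F) = -2 + 1/(F + 6*F) = -2 + 1/(7*F))
s(-12*27) - x((-2 + 1*4)**2) = (-2 + 1/(7*((-12*27)))) - (-2 + 1*4)**2 = (-2 + (1/7)/(-324)) - (-2 + 4)**2 = (-2 + (1/7)*(-1/324)) - 1*2**2 = (-2 - 1/2268) - 1*4 = -4537/2268 - 4 = -13609/2268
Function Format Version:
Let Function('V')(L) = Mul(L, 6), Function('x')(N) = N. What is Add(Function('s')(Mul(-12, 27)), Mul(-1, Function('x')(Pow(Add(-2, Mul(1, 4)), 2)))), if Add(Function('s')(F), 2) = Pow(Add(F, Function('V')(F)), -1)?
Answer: Rational(-13609, 2268) ≈ -6.0004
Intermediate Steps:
Function('V')(L) = Mul(6, L)
Function('s')(F) = Add(-2, Mul(Rational(1, 7), Pow(F, -1))) (Function('s')(F) = Add(-2, Pow(Add(F, Mul(6, F)), -1)) = Add(-2, Pow(Mul(7, F), -1)) = Add(-2, Mul(Rational(1, 7), Pow(F, -1))))
Add(Function('s')(Mul(-12, 27)), Mul(-1, Function('x')(Pow(Add(-2, Mul(1, 4)), 2)))) = Add(Add(-2, Mul(Rational(1, 7), Pow(Mul(-12, 27), -1))), Mul(-1, Pow(Add(-2, Mul(1, 4)), 2))) = Add(Add(-2, Mul(Rational(1, 7), Pow(-324, -1))), Mul(-1, Pow(Add(-2, 4), 2))) = Add(Add(-2, Mul(Rational(1, 7), Rational(-1, 324))), Mul(-1, Pow(2, 2))) = Add(Add(-2, Rational(-1, 2268)), Mul(-1, 4)) = Add(Rational(-4537, 2268), -4) = Rational(-13609, 2268)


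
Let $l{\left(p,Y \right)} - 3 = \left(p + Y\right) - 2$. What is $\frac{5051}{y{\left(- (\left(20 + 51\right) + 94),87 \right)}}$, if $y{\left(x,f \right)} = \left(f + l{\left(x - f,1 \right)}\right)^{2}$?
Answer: $\frac{5051}{26569} \approx 0.19011$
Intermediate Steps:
$l{\left(p,Y \right)} = 1 + Y + p$ ($l{\left(p,Y \right)} = 3 - \left(2 - Y - p\right) = 3 + \left(-2 + Y + p\right) = 1 + Y + p$)
$y{\left(x,f \right)} = \left(2 + x\right)^{2}$ ($y{\left(x,f \right)} = \left(f + \left(1 + 1 - \left(f - x\right)\right)\right)^{2} = \left(f + \left(2 + x - f\right)\right)^{2} = \left(2 + x\right)^{2}$)
$\frac{5051}{y{\left(- (\left(20 + 51\right) + 94),87 \right)}} = \frac{5051}{\left(2 - \left(\left(20 + 51\right) + 94\right)\right)^{2}} = \frac{5051}{\left(2 - \left(71 + 94\right)\right)^{2}} = \frac{5051}{\left(2 - 165\right)^{2}} = \frac{5051}{\left(-163\right)^{2}} = \frac{5051}{26569}$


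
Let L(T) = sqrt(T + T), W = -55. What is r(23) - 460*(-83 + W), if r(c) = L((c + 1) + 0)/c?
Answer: 63480 + 4*sqrt(3)/23 ≈ 63480.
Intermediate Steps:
L(T) = sqrt(2)*sqrt(T) (L(T) = sqrt(2*T) = sqrt(2)*sqrt(T))
r(c) = sqrt(2)*sqrt(1 + c)/c (r(c) = (sqrt(2)*sqrt((c + 1) + 0))/c = (sqrt(2)*sqrt((1 + c) + 0))/c = (sqrt(2)*sqrt(1 + c))/c = sqrt(2)*sqrt(1 + c)/c)
r(23) - 460*(-83 + W) = sqrt(2 + 2*23)/23 - 460*(-83 - 55) = sqrt(2 + 46)/23 - 460*(-138) = sqrt(48)/23 + 63480 = (4*sqrt(3))/23 + 63480 = 4*sqrt(3)/23 + 63480 = 63480 + 4*sqrt(3)/23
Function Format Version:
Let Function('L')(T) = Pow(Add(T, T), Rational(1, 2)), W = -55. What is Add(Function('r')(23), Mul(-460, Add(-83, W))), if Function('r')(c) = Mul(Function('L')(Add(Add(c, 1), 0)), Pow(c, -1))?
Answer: Add(63480, Mul(Rational(4, 23), Pow(3, Rational(1, 2)))) ≈ 63480.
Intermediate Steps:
Function('L')(T) = Mul(Pow(2, Rational(1, 2)), Pow(T, Rational(1, 2))) (Function('L')(T) = Pow(Mul(2, T), Rational(1, 2)) = Mul(Pow(2, Rational(1, 2)), Pow(T, Rational(1, 2))))
Function('r')(c) = Mul(Pow(2, Rational(1, 2)), Pow(c, -1), Pow(Add(1, c), Rational(1, 2))) (Function('r')(c) = Mul(Mul(Pow(2, Rational(1, 2)), Pow(Add(Add(c, 1), 0), Rational(1, 2))), Pow(c, -1)) = Mul(Mul(Pow(2, Rational(1, 2)), Pow(Add(Add(1, c), 0), Rational(1, 2))), Pow(c, -1)) = Mul(Mul(Pow(2, Rational(1, 2)), Pow(Add(1, c), Rational(1, 2))), Pow(c, -1)) = Mul(Pow(2, Rational(1, 2)), Pow(c, -1), Pow(Add(1, c), Rational(1, 2))))
Add(Function('r')(23), Mul(-460, Add(-83, W))) = Add(Mul(Pow(23, -1), Pow(Add(2, Mul(2, 23)), Rational(1, 2))), Mul(-460, Add(-83, -55))) = Add(Mul(Rational(1, 23), Pow(Add(2, 46), Rational(1, 2))), Mul(-460, -138)) = Add(Mul(Rational(1, 23), Pow(48, Rational(1, 2))), 63480) = Add(Mul(Rational(1, 23), Mul(4, Pow(3, Rational(1, 2)))), 63480) = Add(Mul(Rational(4, 23), Pow(3, Rational(1, 2))), 63480) = Add(63480, Mul(Rational(4, 23), Pow(3, Rational(1, 2))))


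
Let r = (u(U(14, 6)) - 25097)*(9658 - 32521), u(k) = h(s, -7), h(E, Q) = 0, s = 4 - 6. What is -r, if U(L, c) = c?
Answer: -573792711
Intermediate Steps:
s = -2
u(k) = 0
r = 573792711 (r = (0 - 25097)*(9658 - 32521) = -25097*(-22863) = 573792711)
-r = -1*573792711 = -573792711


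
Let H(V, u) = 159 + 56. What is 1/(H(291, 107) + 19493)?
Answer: 1/19708 ≈ 5.0741e-5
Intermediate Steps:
H(V, u) = 215
1/(H(291, 107) + 19493) = 1/(215 + 19493) = 1/19708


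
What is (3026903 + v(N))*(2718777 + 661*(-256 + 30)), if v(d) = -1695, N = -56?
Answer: 7772942208328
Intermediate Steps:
(3026903 + v(N))*(2718777 + 661*(-256 + 30)) = (3026903 - 1695)*(2718777 + 661*(-256 + 30)) = 3025208*(2718777 + 661*(-226)) = 3025208*(2718777 - 149386) = 3025208*2569391 = 7772942208328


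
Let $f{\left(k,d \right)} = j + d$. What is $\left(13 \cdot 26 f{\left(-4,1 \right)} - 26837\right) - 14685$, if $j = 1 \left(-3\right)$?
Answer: $-42198$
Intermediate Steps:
$j = -3$
$f{\left(k,d \right)} = -3 + d$
$\left(13 \cdot 26 f{\left(-4,1 \right)} - 26837\right) - 14685 = \left(13 \cdot 26 \left(-3 + 1\right) - 26837\right) - 14685 = \left(338 \left(-2\right) - 26837\right) - 14685 = \left(-676 - 26837\right) - 14685 = -27513 - 14685 = -42198$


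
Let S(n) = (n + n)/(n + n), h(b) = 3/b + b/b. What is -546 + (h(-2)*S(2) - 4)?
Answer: -1101/2 ≈ -550.50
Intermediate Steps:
h(b) = 1 + 3/b (h(b) = 3/b + 1 = 1 + 3/b)
S(n) = 1 (S(n) = (2*n)/((2*n)) = (2*n)*(1/(2*n)) = 1)
-546 + (h(-2)*S(2) - 4) = -546 + (((3 - 2)/(-2))*1 - 4) = -546 + (-½*1*1 - 4) = -546 + (-½*1 - 4) = -546 + (-½ - 4) = -546 - 9/2 = -1101/2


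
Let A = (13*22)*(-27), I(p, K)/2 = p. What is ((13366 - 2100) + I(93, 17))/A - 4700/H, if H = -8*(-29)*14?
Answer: -9186187/3135132 ≈ -2.9301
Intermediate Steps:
I(p, K) = 2*p
A = -7722 (A = 286*(-27) = -7722)
H = 3248 (H = 232*14 = 3248)
((13366 - 2100) + I(93, 17))/A - 4700/H = ((13366 - 2100) + 2*93)/(-7722) - 4700/3248 = (11266 + 186)*(-1/7722) - 4700*1/3248 = 11452*(-1/7722) - 1175/812 = -5726/3861 - 1175/812 = -9186187/3135132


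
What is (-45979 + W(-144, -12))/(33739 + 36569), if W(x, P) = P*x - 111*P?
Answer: -42919/70308 ≈ -0.61044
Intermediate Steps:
W(x, P) = -111*P + P*x
(-45979 + W(-144, -12))/(33739 + 36569) = (-45979 - 12*(-111 - 144))/(33739 + 36569) = (-45979 - 12*(-255))/70308 = (-45979 + 3060)*(1/70308) = -42919*1/70308 = -42919/70308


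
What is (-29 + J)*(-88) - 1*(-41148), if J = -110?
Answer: 53380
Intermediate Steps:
(-29 + J)*(-88) - 1*(-41148) = (-29 - 110)*(-88) - 1*(-41148) = -139*(-88) + 41148 = 12232 + 41148 = 53380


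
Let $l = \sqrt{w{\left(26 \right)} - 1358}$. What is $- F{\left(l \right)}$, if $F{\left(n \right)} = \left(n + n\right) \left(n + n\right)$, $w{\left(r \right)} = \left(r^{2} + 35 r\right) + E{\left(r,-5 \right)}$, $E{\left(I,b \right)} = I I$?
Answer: $-3616$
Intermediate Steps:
$E{\left(I,b \right)} = I^{2}$
$w{\left(r \right)} = 2 r^{2} + 35 r$ ($w{\left(r \right)} = \left(r^{2} + 35 r\right) + r^{2} = 2 r^{2} + 35 r$)
$l = 2 \sqrt{226}$ ($l = \sqrt{26 \left(35 + 2 \cdot 26\right) - 1358} = \sqrt{26 \left(35 + 52\right) - 1358} = \sqrt{26 \cdot 87 - 1358} = \sqrt{2262 - 1358} = \sqrt{904} = 2 \sqrt{226} \approx 30.067$)
$F{\left(n \right)} = 4 n^{2}$ ($F{\left(n \right)} = 2 n 2 n = 4 n^{2}$)
$- F{\left(l \right)} = - 4 \left(2 \sqrt{226}\right)^{2} = - 4 \cdot 904 = \left(-1\right) 3616 = -3616$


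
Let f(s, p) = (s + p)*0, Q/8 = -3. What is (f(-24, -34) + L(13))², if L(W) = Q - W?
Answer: 1369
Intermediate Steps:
Q = -24 (Q = 8*(-3) = -24)
f(s, p) = 0 (f(s, p) = (p + s)*0 = 0)
L(W) = -24 - W
(f(-24, -34) + L(13))² = (0 + (-24 - 1*13))² = (0 + (-24 - 13))² = (0 - 37)² = (-37)² = 1369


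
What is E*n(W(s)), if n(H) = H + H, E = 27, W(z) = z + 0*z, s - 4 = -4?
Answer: 0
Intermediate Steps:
s = 0 (s = 4 - 4 = 0)
W(z) = z (W(z) = z + 0 = z)
n(H) = 2*H
E*n(W(s)) = 27*(2*0) = 27*0 = 0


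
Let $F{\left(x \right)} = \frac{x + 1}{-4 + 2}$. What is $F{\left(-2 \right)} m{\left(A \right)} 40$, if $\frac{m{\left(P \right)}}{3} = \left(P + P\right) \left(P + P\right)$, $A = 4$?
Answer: $3840$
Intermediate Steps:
$F{\left(x \right)} = - \frac{1}{2} - \frac{x}{2}$ ($F{\left(x \right)} = \frac{1 + x}{-2} = \left(1 + x\right) \left(- \frac{1}{2}\right) = - \frac{1}{2} - \frac{x}{2}$)
$m{\left(P \right)} = 12 P^{2}$ ($m{\left(P \right)} = 3 \left(P + P\right) \left(P + P\right) = 3 \cdot 2 P 2 P = 3 \cdot 4 P^{2} = 12 P^{2}$)
$F{\left(-2 \right)} m{\left(A \right)} 40 = \left(- \frac{1}{2} - -1\right) 12 \cdot 4^{2} \cdot 40 = \left(- \frac{1}{2} + 1\right) 12 \cdot 16 \cdot 40 = \frac{1}{2} \cdot 192 \cdot 40 = 96 \cdot 40 = 3840$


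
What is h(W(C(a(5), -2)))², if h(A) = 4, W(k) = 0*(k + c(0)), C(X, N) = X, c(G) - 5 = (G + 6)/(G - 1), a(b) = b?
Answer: 16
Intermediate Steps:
c(G) = 5 + (6 + G)/(-1 + G) (c(G) = 5 + (G + 6)/(G - 1) = 5 + (6 + G)/(-1 + G))
W(k) = 0 (W(k) = 0*(k + (1 + 6*0)/(-1 + 0)) = 0*(k + (1 + 0)/(-1)) = 0*(k - 1*1) = 0*(k - 1) = 0*(-1 + k) = 0)
h(W(C(a(5), -2)))² = 4² = 16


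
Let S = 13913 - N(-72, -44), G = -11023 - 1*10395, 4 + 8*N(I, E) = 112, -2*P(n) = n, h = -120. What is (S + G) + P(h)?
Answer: -14917/2 ≈ -7458.5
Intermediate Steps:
P(n) = -n/2
N(I, E) = 27/2 (N(I, E) = -½ + (⅛)*112 = -½ + 14 = 27/2)
G = -21418 (G = -11023 - 10395 = -21418)
S = 27799/2 (S = 13913 - 1*27/2 = 13913 - 27/2 = 27799/2 ≈ 13900.)
(S + G) + P(h) = (27799/2 - 21418) - ½*(-120) = -15037/2 + 60 = -14917/2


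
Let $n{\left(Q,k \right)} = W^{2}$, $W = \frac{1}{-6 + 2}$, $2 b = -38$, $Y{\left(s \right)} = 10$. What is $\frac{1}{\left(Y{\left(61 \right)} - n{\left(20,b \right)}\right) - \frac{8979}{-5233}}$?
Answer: $\frac{83728}{975711} \approx 0.085812$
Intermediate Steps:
$b = -19$ ($b = \frac{1}{2} \left(-38\right) = -19$)
$W = - \frac{1}{4}$ ($W = \frac{1}{-4} = - \frac{1}{4} \approx -0.25$)
$n{\left(Q,k \right)} = \frac{1}{16}$ ($n{\left(Q,k \right)} = \left(- \frac{1}{4}\right)^{2} = \frac{1}{16}$)
$\frac{1}{\left(Y{\left(61 \right)} - n{\left(20,b \right)}\right) - \frac{8979}{-5233}} = \frac{1}{\left(10 - \frac{1}{16}\right) - \frac{8979}{-5233}} = \frac{1}{\left(10 - \frac{1}{16}\right) - - \frac{8979}{5233}} = \frac{1}{\frac{159}{16} + \frac{8979}{5233}} = \frac{1}{\frac{975711}{83728}} = \frac{83728}{975711}$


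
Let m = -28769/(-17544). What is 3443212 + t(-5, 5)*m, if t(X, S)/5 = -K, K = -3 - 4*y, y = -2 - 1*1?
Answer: 20135472241/5848 ≈ 3.4431e+6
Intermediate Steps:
y = -3 (y = -2 - 1 = -3)
m = 28769/17544 (m = -28769*(-1/17544) = 28769/17544 ≈ 1.6398)
K = 9 (K = -3 - 4*(-3) = -3 + 12 = 9)
t(X, S) = -45 (t(X, S) = 5*(-1*9) = 5*(-9) = -45)
3443212 + t(-5, 5)*m = 3443212 - 45*28769/17544 = 3443212 - 431535/5848 = 20135472241/5848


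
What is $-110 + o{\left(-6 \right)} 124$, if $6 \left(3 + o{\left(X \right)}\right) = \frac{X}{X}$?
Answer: $- \frac{1384}{3} \approx -461.33$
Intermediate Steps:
$o{\left(X \right)} = - \frac{17}{6}$ ($o{\left(X \right)} = -3 + \frac{X \frac{1}{X}}{6} = -3 + \frac{1}{6} \cdot 1 = -3 + \frac{1}{6} = - \frac{17}{6}$)
$-110 + o{\left(-6 \right)} 124 = -110 - \frac{1054}{3} = - \frac{1384}{3}$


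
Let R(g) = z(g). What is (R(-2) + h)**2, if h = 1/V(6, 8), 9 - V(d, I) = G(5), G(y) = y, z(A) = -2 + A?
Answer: 225/16 ≈ 14.063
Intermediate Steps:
V(d, I) = 4 (V(d, I) = 9 - 1*5 = 9 - 5 = 4)
R(g) = -2 + g
h = 1/4 ≈ 0.25000
(R(-2) + h)**2 = ((-2 - 2) + 1/4)**2 = (-4 + 1/4)**2 = (-15/4)**2 = 225/16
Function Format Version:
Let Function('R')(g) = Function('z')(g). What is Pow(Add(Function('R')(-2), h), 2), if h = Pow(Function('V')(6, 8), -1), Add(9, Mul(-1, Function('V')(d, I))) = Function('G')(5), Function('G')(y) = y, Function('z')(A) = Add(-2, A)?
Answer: Rational(225, 16) ≈ 14.063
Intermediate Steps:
Function('V')(d, I) = 4 (Function('V')(d, I) = Add(9, Mul(-1, 5)) = Add(9, -5) = 4)
Function('R')(g) = Add(-2, g)
h = Rational(1, 4) (h = Pow(4, -1) = Rational(1, 4) ≈ 0.25000)
Pow(Add(Function('R')(-2), h), 2) = Pow(Add(Add(-2, -2), Rational(1, 4)), 2) = Pow(Add(-4, Rational(1, 4)), 2) = Pow(Rational(-15, 4), 2) = Rational(225, 16)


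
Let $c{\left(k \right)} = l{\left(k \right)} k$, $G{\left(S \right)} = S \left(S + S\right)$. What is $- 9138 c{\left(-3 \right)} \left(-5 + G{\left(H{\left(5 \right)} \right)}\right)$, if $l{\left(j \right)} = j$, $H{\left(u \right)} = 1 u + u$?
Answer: $-16037190$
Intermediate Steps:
$H{\left(u \right)} = 2 u$ ($H{\left(u \right)} = u + u = 2 u$)
$G{\left(S \right)} = 2 S^{2}$ ($G{\left(S \right)} = S 2 S = 2 S^{2}$)
$c{\left(k \right)} = k^{2}$ ($c{\left(k \right)} = k k = k^{2}$)
$- 9138 c{\left(-3 \right)} \left(-5 + G{\left(H{\left(5 \right)} \right)}\right) = - 9138 \left(-3\right)^{2} \left(-5 + 2 \left(2 \cdot 5\right)^{2}\right) = - 9138 \cdot 9 \left(-5 + 2 \cdot 10^{2}\right) = - 9138 \cdot 9 \left(-5 + 2 \cdot 100\right) = - 9138 \cdot 9 \left(-5 + 200\right) = - 9138 \cdot 9 \cdot 195 = \left(-9138\right) 1755 = -16037190$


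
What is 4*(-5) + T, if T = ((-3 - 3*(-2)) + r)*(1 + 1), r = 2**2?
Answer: -6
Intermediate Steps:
r = 4
T = 14 (T = ((-3 - 3*(-2)) + 4)*(1 + 1) = ((-3 + 6) + 4)*2 = (3 + 4)*2 = 7*2 = 14)
4*(-5) + T = 4*(-5) + 14 = -20 + 14 = -6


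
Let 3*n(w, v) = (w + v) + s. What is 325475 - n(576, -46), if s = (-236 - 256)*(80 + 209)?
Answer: 1118083/3 ≈ 3.7269e+5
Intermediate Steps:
s = -142188 (s = -492*289 = -142188)
n(w, v) = -47396 + v/3 + w/3 (n(w, v) = ((w + v) - 142188)/3 = ((v + w) - 142188)/3 = (-142188 + v + w)/3 = -47396 + v/3 + w/3)
325475 - n(576, -46) = 325475 - (-47396 + (1/3)*(-46) + (1/3)*576) = 325475 - (-47396 - 46/3 + 192) = 325475 - 1*(-141658/3) = 325475 + 141658/3 = 1118083/3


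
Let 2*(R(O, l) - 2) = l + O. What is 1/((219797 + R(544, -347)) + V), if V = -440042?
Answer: -2/440289 ≈ -4.5425e-6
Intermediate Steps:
R(O, l) = 2 + O/2 + l/2 (R(O, l) = 2 + (l + O)/2 = 2 + (O + l)/2 = 2 + (O/2 + l/2) = 2 + O/2 + l/2)
1/((219797 + R(544, -347)) + V) = 1/((219797 + (2 + (½)*544 + (½)*(-347))) - 440042) = 1/((219797 + (2 + 272 - 347/2)) - 440042) = 1/((219797 + 201/2) - 440042) = 1/(439795/2 - 440042) = 1/(-440289/2) = -2/440289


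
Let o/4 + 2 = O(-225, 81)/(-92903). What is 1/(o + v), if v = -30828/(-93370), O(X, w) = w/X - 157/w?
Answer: -1756556504775/13472315449598 ≈ -0.13038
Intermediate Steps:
O(X, w) = -157/w + w/X
v = 15414/46685 (v = -30828*(-1/93370) = 15414/46685 ≈ 0.33017)
o = -1505009984/188128575 (o = -8 + 4*((-157/81 + 81/(-225))/(-92903)) = -8 + 4*((-157*1/81 + 81*(-1/225))*(-1/92903)) = -8 + 4*((-157/81 - 9/25)*(-1/92903)) = -8 + 4*(-4654/2025*(-1/92903)) = -8 + 4*(4654/188128575) = -8 + 18616/188128575 = -1505009984/188128575 ≈ -7.9999)
1/(o + v) = 1/(-1505009984/188128575 + 15414/46685) = 1/(-13472315449598/1756556504775) = -1756556504775/13472315449598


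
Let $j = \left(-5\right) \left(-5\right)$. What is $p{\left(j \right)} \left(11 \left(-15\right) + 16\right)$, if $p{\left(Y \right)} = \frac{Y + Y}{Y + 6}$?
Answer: $- \frac{7450}{31} \approx -240.32$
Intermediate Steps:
$j = 25$
$p{\left(Y \right)} = \frac{2 Y}{6 + Y}$
$p{\left(j \right)} \left(11 \left(-15\right) + 16\right) = 2 \cdot 25 \frac{1}{6 + 25} \left(11 \left(-15\right) + 16\right) = 2 \cdot 25 \cdot \frac{1}{31} \left(-165 + 16\right) = 2 \cdot 25 \cdot \frac{1}{31} \left(-149\right) = \frac{50}{31} \left(-149\right) = - \frac{7450}{31}$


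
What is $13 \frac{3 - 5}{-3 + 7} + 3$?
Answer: $- \frac{7}{2} \approx -3.5$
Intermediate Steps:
$13 \frac{3 - 5}{-3 + 7} + 3 = 13 \left(- \frac{2}{4}\right) + 3 = 13 \left(\left(-2\right) \frac{1}{4}\right) + 3 = 13 \left(- \frac{1}{2}\right) + 3 = - \frac{13}{2} + 3 = - \frac{7}{2}$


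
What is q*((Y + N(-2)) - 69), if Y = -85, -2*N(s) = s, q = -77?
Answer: 11781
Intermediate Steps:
N(s) = -s/2
q*((Y + N(-2)) - 69) = -77*((-85 - ½*(-2)) - 69) = -77*((-85 + 1) - 69) = -77*(-84 - 69) = -77*(-153) = 11781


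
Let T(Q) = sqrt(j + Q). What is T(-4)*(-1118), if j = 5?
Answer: -1118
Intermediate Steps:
T(Q) = sqrt(5 + Q)
T(-4)*(-1118) = sqrt(5 - 4)*(-1118) = sqrt(1)*(-1118) = 1*(-1118) = -1118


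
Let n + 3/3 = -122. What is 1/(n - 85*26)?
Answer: -1/2333 ≈ -0.00042863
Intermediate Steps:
n = -123 (n = -1 - 122 = -123)
1/(n - 85*26) = 1/(-123 - 85*26) = 1/(-123 - 2210) = 1/(-2333) = -1/2333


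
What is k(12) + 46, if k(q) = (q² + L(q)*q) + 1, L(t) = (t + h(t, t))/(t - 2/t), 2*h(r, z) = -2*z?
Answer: 191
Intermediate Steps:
h(r, z) = -z (h(r, z) = (-2*z)/2 = -z)
L(t) = 0 (L(t) = (t - t)/(t - 2/t) = 0/(t - 2/t) = 0)
k(q) = 1 + q² (k(q) = (q² + 0*q) + 1 = (q² + 0) + 1 = q² + 1 = 1 + q²)
k(12) + 46 = (1 + 12²) + 46 = (1 + 144) + 46 = 145 + 46 = 191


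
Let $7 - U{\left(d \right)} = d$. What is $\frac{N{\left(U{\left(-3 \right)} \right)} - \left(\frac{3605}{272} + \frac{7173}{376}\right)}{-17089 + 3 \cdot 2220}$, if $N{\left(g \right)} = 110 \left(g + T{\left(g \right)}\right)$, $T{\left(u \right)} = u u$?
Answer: $- \frac{154273083}{133324336} \approx -1.1571$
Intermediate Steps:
$U{\left(d \right)} = 7 - d$
$T{\left(u \right)} = u^{2}$
$N{\left(g \right)} = 110 g + 110 g^{2}$ ($N{\left(g \right)} = 110 \left(g + g^{2}\right) = 110 g + 110 g^{2}$)
$\frac{N{\left(U{\left(-3 \right)} \right)} - \left(\frac{3605}{272} + \frac{7173}{376}\right)}{-17089 + 3 \cdot 2220} = \frac{110 \left(7 - -3\right) \left(1 + \left(7 - -3\right)\right) - \left(\frac{3605}{272} + \frac{7173}{376}\right)}{-17089 + 3 \cdot 2220} = \frac{110 \left(7 + 3\right) \left(1 + \left(7 + 3\right)\right) - \frac{413317}{12784}}{-17089 + 6660} = \frac{110 \cdot 10 \left(1 + 10\right) - \frac{413317}{12784}}{-10429} = \left(110 \cdot 10 \cdot 11 - \frac{413317}{12784}\right) \left(- \frac{1}{10429}\right) = \left(12100 - \frac{413317}{12784}\right) \left(- \frac{1}{10429}\right) = \frac{154273083}{12784} \left(- \frac{1}{10429}\right) = - \frac{154273083}{133324336}$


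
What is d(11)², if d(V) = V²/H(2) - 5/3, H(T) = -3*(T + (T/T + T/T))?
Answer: 2209/16 ≈ 138.06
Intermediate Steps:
H(T) = -6 - 3*T (H(T) = -3*(T + (1 + 1)) = -3*(T + 2) = -3*(2 + T) = -6 - 3*T)
d(V) = -5/3 - V²/12 (d(V) = V²/(-6 - 3*2) - 5/3 = V²/(-6 - 6) - 5*⅓ = V²/(-12) - 5/3 = V²*(-1/12) - 5/3 = -V²/12 - 5/3 = -5/3 - V²/12)
d(11)² = (-5/3 - 1/12*11²)² = (-5/3 - 1/12*121)² = (-5/3 - 121/12)² = (-47/4)² = 2209/16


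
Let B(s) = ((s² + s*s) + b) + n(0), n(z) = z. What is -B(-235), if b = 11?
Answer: -110461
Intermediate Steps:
B(s) = 11 + 2*s² (B(s) = ((s² + s*s) + 11) + 0 = ((s² + s²) + 11) + 0 = (2*s² + 11) + 0 = (11 + 2*s²) + 0 = 11 + 2*s²)
-B(-235) = -(11 + 2*(-235)²) = -(11 + 2*55225) = -(11 + 110450) = -1*110461 = -110461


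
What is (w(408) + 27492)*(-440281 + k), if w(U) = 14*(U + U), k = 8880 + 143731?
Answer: -11194965720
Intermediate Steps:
k = 152611
w(U) = 28*U (w(U) = 14*(2*U) = 28*U)
(w(408) + 27492)*(-440281 + k) = (28*408 + 27492)*(-440281 + 152611) = (11424 + 27492)*(-287670) = 38916*(-287670) = -11194965720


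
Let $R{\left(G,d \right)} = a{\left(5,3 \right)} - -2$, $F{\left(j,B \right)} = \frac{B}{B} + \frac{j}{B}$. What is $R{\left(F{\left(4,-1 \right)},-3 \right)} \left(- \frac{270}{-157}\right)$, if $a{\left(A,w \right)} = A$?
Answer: $\frac{1890}{157} \approx 12.038$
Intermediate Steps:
$F{\left(j,B \right)} = 1 + \frac{j}{B}$
$R{\left(G,d \right)} = 7$ ($R{\left(G,d \right)} = 5 - -2 = 5 + 2 = 7$)
$R{\left(F{\left(4,-1 \right)},-3 \right)} \left(- \frac{270}{-157}\right) = 7 \left(- \frac{270}{-157}\right) = 7 \left(\left(-270\right) \left(- \frac{1}{157}\right)\right) = 7 \cdot \frac{270}{157} = \frac{1890}{157}$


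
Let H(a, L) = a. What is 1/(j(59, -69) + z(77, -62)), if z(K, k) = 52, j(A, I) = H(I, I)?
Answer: -1/17 ≈ -0.058824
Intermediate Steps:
j(A, I) = I
1/(j(59, -69) + z(77, -62)) = 1/(-69 + 52) = 1/(-17) = -1/17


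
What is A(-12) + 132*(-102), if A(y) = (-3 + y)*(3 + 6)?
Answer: -13599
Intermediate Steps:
A(y) = -27 + 9*y (A(y) = (-3 + y)*9 = -27 + 9*y)
A(-12) + 132*(-102) = (-27 + 9*(-12)) + 132*(-102) = (-27 - 108) - 13464 = -135 - 13464 = -13599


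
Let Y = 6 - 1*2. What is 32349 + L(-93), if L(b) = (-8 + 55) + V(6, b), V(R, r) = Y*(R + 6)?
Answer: 32444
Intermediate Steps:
Y = 4 (Y = 6 - 2 = 4)
V(R, r) = 24 + 4*R (V(R, r) = 4*(R + 6) = 4*(6 + R) = 24 + 4*R)
L(b) = 95 (L(b) = (-8 + 55) + (24 + 4*6) = 47 + (24 + 24) = 47 + 48 = 95)
32349 + L(-93) = 32349 + 95 = 32444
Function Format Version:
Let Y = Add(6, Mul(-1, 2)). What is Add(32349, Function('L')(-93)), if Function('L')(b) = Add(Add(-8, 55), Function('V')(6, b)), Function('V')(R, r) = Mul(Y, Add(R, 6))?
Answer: 32444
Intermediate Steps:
Y = 4 (Y = Add(6, -2) = 4)
Function('V')(R, r) = Add(24, Mul(4, R)) (Function('V')(R, r) = Mul(4, Add(R, 6)) = Mul(4, Add(6, R)) = Add(24, Mul(4, R)))
Function('L')(b) = 95 (Function('L')(b) = Add(Add(-8, 55), Add(24, Mul(4, 6))) = Add(47, Add(24, 24)) = Add(47, 48) = 95)
Add(32349, Function('L')(-93)) = Add(32349, 95) = 32444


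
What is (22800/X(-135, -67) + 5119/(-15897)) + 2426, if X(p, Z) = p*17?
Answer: 1958556673/810747 ≈ 2415.7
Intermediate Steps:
X(p, Z) = 17*p
(22800/X(-135, -67) + 5119/(-15897)) + 2426 = (22800/((17*(-135))) + 5119/(-15897)) + 2426 = (22800/(-2295) + 5119*(-1/15897)) + 2426 = (22800*(-1/2295) - 5119/15897) + 2426 = (-1520/153 - 5119/15897) + 2426 = -8315549/810747 + 2426 = 1958556673/810747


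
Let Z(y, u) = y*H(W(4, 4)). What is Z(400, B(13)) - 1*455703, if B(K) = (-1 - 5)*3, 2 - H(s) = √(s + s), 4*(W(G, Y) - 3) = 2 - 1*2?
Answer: -454903 - 400*√6 ≈ -4.5588e+5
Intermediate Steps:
W(G, Y) = 3 (W(G, Y) = 3 + (2 - 1*2)/4 = 3 + (2 - 2)/4 = 3 + (¼)*0 = 3 + 0 = 3)
H(s) = 2 - √2*√s (H(s) = 2 - √(s + s) = 2 - √(2*s) = 2 - √2*√s)
B(K) = -18 (B(K) = -6*3 = -18)
Z(y, u) = y*(2 - √6) (Z(y, u) = y*(2 - √2*√3) = y*(2 - √6))
Z(400, B(13)) - 1*455703 = 400*(2 - √6) - 1*455703 = (800 - 400*√6) - 455703 = -454903 - 400*√6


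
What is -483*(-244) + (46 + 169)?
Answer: 118067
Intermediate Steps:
-483*(-244) + (46 + 169) = 117852 + 215 = 118067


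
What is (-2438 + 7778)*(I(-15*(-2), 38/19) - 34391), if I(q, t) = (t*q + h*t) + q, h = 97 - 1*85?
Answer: -183039180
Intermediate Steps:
h = 12 (h = 97 - 85 = 12)
I(q, t) = q + 12*t + q*t (I(q, t) = (t*q + 12*t) + q = (q*t + 12*t) + q = (12*t + q*t) + q = q + 12*t + q*t)
(-2438 + 7778)*(I(-15*(-2), 38/19) - 34391) = (-2438 + 7778)*((-15*(-2) + 12*(38/19) + (-15*(-2))*(38/19)) - 34391) = 5340*((30 + 12*(38*(1/19)) + 30*(38*(1/19))) - 34391) = 5340*((30 + 12*2 + 30*2) - 34391) = 5340*((30 + 24 + 60) - 34391) = 5340*(114 - 34391) = 5340*(-34277) = -183039180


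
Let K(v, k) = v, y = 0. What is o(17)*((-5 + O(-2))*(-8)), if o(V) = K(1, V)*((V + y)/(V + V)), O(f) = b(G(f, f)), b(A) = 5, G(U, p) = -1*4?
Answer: 0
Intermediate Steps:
G(U, p) = -4
O(f) = 5
o(V) = 1/2 (o(V) = 1*((V + 0)/(V + V)) = 1*(V/((2*V))) = 1*(V*(1/(2*V))) = 1*(1/2) = 1/2)
o(17)*((-5 + O(-2))*(-8)) = ((-5 + 5)*(-8))/2 = (0*(-8))/2 = (1/2)*0 = 0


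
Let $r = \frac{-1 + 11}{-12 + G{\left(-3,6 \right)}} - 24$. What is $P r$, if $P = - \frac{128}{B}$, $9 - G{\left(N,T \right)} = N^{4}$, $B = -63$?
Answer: $- \frac{64832}{1323} \approx -49.004$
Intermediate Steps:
$G{\left(N,T \right)} = 9 - N^{4}$
$r = - \frac{1013}{42}$ ($r = \frac{-1 + 11}{-12 + \left(9 - \left(-3\right)^{4}\right)} - 24 = \frac{10}{-12 + \left(9 - 81\right)} - 24 = \frac{10}{-12 - 72} - 24 = \frac{10}{-84} - 24 = 10 \left(- \frac{1}{84}\right) - 24 = - \frac{5}{42} - 24 = - \frac{1013}{42} \approx -24.119$)
$P = \frac{128}{63}$ ($P = - \frac{128}{-63} = \left(-128\right) \left(- \frac{1}{63}\right) = \frac{128}{63} \approx 2.0317$)
$P r = \frac{128}{63} \left(- \frac{1013}{42}\right) = - \frac{64832}{1323}$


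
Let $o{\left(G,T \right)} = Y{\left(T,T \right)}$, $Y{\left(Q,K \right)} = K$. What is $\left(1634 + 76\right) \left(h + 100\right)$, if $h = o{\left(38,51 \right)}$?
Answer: $258210$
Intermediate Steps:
$o{\left(G,T \right)} = T$
$h = 51$
$\left(1634 + 76\right) \left(h + 100\right) = \left(1634 + 76\right) \left(51 + 100\right) = 1710 \cdot 151 = 258210$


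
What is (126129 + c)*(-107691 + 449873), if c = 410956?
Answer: 183780819470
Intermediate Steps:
(126129 + c)*(-107691 + 449873) = (126129 + 410956)*(-107691 + 449873) = 537085*342182 = 183780819470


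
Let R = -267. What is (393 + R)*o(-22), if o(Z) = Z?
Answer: -2772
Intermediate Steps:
(393 + R)*o(-22) = (393 - 267)*(-22) = 126*(-22) = -2772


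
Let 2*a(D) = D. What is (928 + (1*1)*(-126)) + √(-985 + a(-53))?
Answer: 802 + 17*I*√14/2 ≈ 802.0 + 31.804*I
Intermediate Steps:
a(D) = D/2
(928 + (1*1)*(-126)) + √(-985 + a(-53)) = (928 + (1*1)*(-126)) + √(-985 + (½)*(-53)) = (928 + 1*(-126)) + √(-985 - 53/2) = (928 - 126) + √(-2023/2) = 802 + 17*I*√14/2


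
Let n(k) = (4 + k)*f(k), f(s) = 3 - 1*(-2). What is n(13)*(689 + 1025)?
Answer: 145690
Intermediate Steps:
f(s) = 5 (f(s) = 3 + 2 = 5)
n(k) = 20 + 5*k (n(k) = (4 + k)*5 = 20 + 5*k)
n(13)*(689 + 1025) = (20 + 5*13)*(689 + 1025) = (20 + 65)*1714 = 85*1714 = 145690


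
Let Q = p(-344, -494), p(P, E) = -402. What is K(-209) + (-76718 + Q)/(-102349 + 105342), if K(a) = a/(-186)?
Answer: -13718783/556698 ≈ -24.643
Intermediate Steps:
K(a) = -a/186 (K(a) = a*(-1/186) = -a/186)
Q = -402
K(-209) + (-76718 + Q)/(-102349 + 105342) = -1/186*(-209) + (-76718 - 402)/(-102349 + 105342) = 209/186 - 77120/2993 = -13718783/556698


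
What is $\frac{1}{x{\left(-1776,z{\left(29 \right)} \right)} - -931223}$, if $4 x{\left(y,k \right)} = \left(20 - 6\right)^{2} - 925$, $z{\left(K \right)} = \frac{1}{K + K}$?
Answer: $\frac{4}{3724163} \approx 1.0741 \cdot 10^{-6}$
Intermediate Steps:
$z{\left(K \right)} = \frac{1}{2 K}$
$x{\left(y,k \right)} = - \frac{729}{4}$ ($x{\left(y,k \right)} = \frac{\left(20 - 6\right)^{2} - 925}{4} = \frac{14^{2} - 925}{4} = \frac{196 - 925}{4} = \frac{1}{4} \left(-729\right) = - \frac{729}{4}$)
$\frac{1}{x{\left(-1776,z{\left(29 \right)} \right)} - -931223} = \frac{1}{- \frac{729}{4} - -931223} = \frac{1}{- \frac{729}{4} + \left(931634 - 411\right)} = \frac{1}{- \frac{729}{4} + 931223} = \frac{1}{\frac{3724163}{4}} = \frac{4}{3724163}$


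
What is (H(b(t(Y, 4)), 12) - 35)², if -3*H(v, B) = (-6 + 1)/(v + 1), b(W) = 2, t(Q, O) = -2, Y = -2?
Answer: 96100/81 ≈ 1186.4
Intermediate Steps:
H(v, B) = 5/(3*(1 + v)) (H(v, B) = -(-6 + 1)/(3*(v + 1)) = -(-5)/(3*(1 + v)) = 5/(3*(1 + v)))
(H(b(t(Y, 4)), 12) - 35)² = (5/(3*(1 + 2)) - 35)² = ((5/3)/3 - 35)² = ((5/3)*(⅓) - 35)² = (5/9 - 35)² = (-310/9)² = 96100/81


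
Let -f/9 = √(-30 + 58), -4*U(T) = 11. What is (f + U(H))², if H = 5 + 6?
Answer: 36409/16 + 99*√7 ≈ 2537.5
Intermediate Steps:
H = 11
U(T) = -11/4 (U(T) = -¼*11 = -11/4)
f = -18*√7 (f = -9*√(-30 + 58) = -18*√7 ≈ -47.624)
(f + U(H))² = (-18*√7 - 11/4)² = (-11/4 - 18*√7)²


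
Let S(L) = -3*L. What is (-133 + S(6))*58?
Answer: -8758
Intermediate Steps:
(-133 + S(6))*58 = (-133 - 3*6)*58 = (-133 - 18)*58 = -151*58 = -8758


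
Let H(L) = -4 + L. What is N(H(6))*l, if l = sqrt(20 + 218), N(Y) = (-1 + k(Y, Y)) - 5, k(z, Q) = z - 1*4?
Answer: -8*sqrt(238) ≈ -123.42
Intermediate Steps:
k(z, Q) = -4 + z (k(z, Q) = z - 4 = -4 + z)
N(Y) = -10 + Y (N(Y) = (-1 + (-4 + Y)) - 5 = (-5 + Y) - 5 = -10 + Y)
l = sqrt(238) ≈ 15.427
N(H(6))*l = (-10 + (-4 + 6))*sqrt(238) = (-10 + 2)*sqrt(238) = -8*sqrt(238)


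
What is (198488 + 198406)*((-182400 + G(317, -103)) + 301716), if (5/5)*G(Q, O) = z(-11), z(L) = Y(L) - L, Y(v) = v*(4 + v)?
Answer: 47390731176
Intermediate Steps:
z(L) = -L + L*(4 + L) (z(L) = L*(4 + L) - L = -L + L*(4 + L))
G(Q, O) = 88 (G(Q, O) = -11*(3 - 11) = -11*(-8) = 88)
(198488 + 198406)*((-182400 + G(317, -103)) + 301716) = (198488 + 198406)*((-182400 + 88) + 301716) = 396894*(-182312 + 301716) = 396894*119404 = 47390731176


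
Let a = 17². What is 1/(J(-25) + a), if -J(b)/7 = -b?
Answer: 1/114 ≈ 0.0087719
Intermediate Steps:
J(b) = 7*b (J(b) = -(-7)*b = 7*b)
a = 289
1/(J(-25) + a) = 1/(7*(-25) + 289) = 1/(-175 + 289) = 1/114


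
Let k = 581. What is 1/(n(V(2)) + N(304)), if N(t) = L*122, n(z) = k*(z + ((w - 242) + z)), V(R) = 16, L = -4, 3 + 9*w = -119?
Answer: -9/1173364 ≈ -7.6703e-6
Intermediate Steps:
w = -122/9 (w = -⅓ + (⅑)*(-119) = -⅓ - 119/9 = -122/9 ≈ -13.556)
n(z) = -1336300/9 + 1162*z (n(z) = 581*(z + ((-122/9 - 242) + z)) = 581*(z + (-2300/9 + z)) = 581*(-2300/9 + 2*z) = -1336300/9 + 1162*z)
N(t) = -488 (N(t) = -4*122 = -488)
1/(n(V(2)) + N(304)) = 1/((-1336300/9 + 1162*16) - 488) = 1/((-1336300/9 + 18592) - 488) = 1/(-1168972/9 - 488) = 1/(-1173364/9) = -9/1173364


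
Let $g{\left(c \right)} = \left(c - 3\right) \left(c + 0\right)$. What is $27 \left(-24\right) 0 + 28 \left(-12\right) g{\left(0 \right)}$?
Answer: $0$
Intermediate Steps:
$g{\left(c \right)} = c \left(-3 + c\right)$ ($g{\left(c \right)} = \left(-3 + c\right) c = c \left(-3 + c\right)$)
$27 \left(-24\right) 0 + 28 \left(-12\right) g{\left(0 \right)} = 27 \left(-24\right) 0 + 28 \left(-12\right) 0 \left(-3 + 0\right) = \left(-648\right) 0 - 336 \cdot 0 \left(-3\right) = 0 - 0 = 0 + 0 = 0$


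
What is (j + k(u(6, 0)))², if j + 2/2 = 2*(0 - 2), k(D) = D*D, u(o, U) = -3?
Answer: 16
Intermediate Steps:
k(D) = D²
j = -5 (j = -1 + 2*(0 - 2) = -1 + 2*(-2) = -1 - 4 = -5)
(j + k(u(6, 0)))² = (-5 + (-3)²)² = (-5 + 9)² = 4² = 16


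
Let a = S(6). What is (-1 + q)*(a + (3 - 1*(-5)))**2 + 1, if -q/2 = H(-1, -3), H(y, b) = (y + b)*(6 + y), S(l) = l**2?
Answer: 75505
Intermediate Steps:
a = 36 (a = 6**2 = 36)
H(y, b) = (6 + y)*(b + y) (H(y, b) = (b + y)*(6 + y) = (6 + y)*(b + y))
q = 40 (q = -2*((-1)**2 + 6*(-3) + 6*(-1) - 3*(-1)) = -2*(1 - 18 - 6 + 3) = -2*(-20) = 40)
(-1 + q)*(a + (3 - 1*(-5)))**2 + 1 = (-1 + 40)*(36 + (3 - 1*(-5)))**2 + 1 = 39*(36 + (3 + 5))**2 + 1 = 39*(36 + 8)**2 + 1 = 39*44**2 + 1 = 39*1936 + 1 = 75504 + 1 = 75505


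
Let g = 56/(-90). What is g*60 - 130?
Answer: -502/3 ≈ -167.33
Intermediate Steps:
g = -28/45 (g = 56*(-1/90) = -28/45 ≈ -0.62222)
g*60 - 130 = -28/45*60 - 130 = -112/3 - 130 = -502/3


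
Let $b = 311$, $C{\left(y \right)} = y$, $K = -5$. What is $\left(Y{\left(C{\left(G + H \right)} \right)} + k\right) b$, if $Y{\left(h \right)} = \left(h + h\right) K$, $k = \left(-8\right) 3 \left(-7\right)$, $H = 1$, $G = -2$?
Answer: $55358$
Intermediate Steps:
$k = 168$ ($k = \left(-24\right) \left(-7\right) = 168$)
$Y{\left(h \right)} = - 10 h$ ($Y{\left(h \right)} = \left(h + h\right) \left(-5\right) = 2 h \left(-5\right) = - 10 h$)
$\left(Y{\left(C{\left(G + H \right)} \right)} + k\right) b = \left(- 10 \left(-2 + 1\right) + 168\right) 311 = \left(\left(-10\right) \left(-1\right) + 168\right) 311 = \left(10 + 168\right) 311 = 178 \cdot 311 = 55358$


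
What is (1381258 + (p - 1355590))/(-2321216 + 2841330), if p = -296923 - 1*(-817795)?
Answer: 273270/260057 ≈ 1.0508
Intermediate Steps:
p = 520872 (p = -296923 + 817795 = 520872)
(1381258 + (p - 1355590))/(-2321216 + 2841330) = (1381258 + (520872 - 1355590))/(-2321216 + 2841330) = (1381258 - 834718)/520114 = 546540*(1/520114) = 273270/260057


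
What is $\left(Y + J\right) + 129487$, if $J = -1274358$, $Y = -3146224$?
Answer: $-4291095$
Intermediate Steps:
$\left(Y + J\right) + 129487 = \left(-3146224 - 1274358\right) + 129487 = -4420582 + 129487 = -4291095$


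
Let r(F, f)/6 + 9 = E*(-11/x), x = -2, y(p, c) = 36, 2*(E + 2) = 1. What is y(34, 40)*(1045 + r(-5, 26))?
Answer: 33894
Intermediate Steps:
E = -3/2 (E = -2 + (½)*1 = -2 + ½ = -3/2 ≈ -1.5000)
r(F, f) = -207/2 (r(F, f) = -54 + 6*(-(-33)/(2*(-2))) = -54 + 6*(-(-33)*(-1)/(2*2)) = -54 + 6*(-3/2*11/2) = -54 + 6*(-33/4) = -54 - 99/2 = -207/2)
y(34, 40)*(1045 + r(-5, 26)) = 36*(1045 - 207/2) = 36*(1883/2) = 33894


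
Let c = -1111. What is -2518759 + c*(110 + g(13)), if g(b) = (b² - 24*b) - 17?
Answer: -2463209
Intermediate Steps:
g(b) = -17 + b² - 24*b
-2518759 + c*(110 + g(13)) = -2518759 - 1111*(110 + (-17 + 13² - 24*13)) = -2518759 - 1111*(110 + (-17 + 169 - 312)) = -2518759 - 1111*(110 - 160) = -2518759 - 1111*(-50) = -2518759 + 55550 = -2463209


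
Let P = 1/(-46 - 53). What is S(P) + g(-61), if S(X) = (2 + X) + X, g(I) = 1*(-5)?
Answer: -299/99 ≈ -3.0202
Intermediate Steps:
P = -1/99 (P = 1/(-99) = -1/99 ≈ -0.010101)
g(I) = -5
S(X) = 2 + 2*X
S(P) + g(-61) = (2 + 2*(-1/99)) - 5 = (2 - 2/99) - 5 = 196/99 - 5 = -299/99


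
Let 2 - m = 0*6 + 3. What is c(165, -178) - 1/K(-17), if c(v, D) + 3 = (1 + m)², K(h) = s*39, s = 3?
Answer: -352/117 ≈ -3.0085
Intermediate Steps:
K(h) = 117 (K(h) = 3*39 = 117)
m = -1 (m = 2 - (0*6 + 3) = 2 - (0 + 3) = 2 - 1*3 = 2 - 3 = -1)
c(v, D) = -3 (c(v, D) = -3 + (1 - 1)² = -3 + 0² = -3 + 0 = -3)
c(165, -178) - 1/K(-17) = -3 - 1/117 = -352/117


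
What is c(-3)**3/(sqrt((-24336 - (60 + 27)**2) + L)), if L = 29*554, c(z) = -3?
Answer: 27*I*sqrt(15839)/15839 ≈ 0.21454*I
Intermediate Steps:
L = 16066
c(-3)**3/(sqrt((-24336 - (60 + 27)**2) + L)) = (-3)**3/(sqrt((-24336 - (60 + 27)**2) + 16066)) = -27/sqrt((-24336 - 1*87**2) + 16066) = -27/sqrt((-24336 - 1*7569) + 16066) = -27/sqrt((-24336 - 7569) + 16066) = -27/sqrt(-31905 + 16066) = -27*(-I*sqrt(15839)/15839) = -(-27)*I*sqrt(15839)/15839 = 27*I*sqrt(15839)/15839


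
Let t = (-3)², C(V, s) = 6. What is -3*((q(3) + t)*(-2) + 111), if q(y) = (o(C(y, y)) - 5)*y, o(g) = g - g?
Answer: -369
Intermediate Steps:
o(g) = 0
t = 9
q(y) = -5*y (q(y) = (0 - 5)*y = -5*y)
-3*((q(3) + t)*(-2) + 111) = -3*((-5*3 + 9)*(-2) + 111) = -3*((-15 + 9)*(-2) + 111) = -3*(-6*(-2) + 111) = -3*(12 + 111) = -3*123 = -369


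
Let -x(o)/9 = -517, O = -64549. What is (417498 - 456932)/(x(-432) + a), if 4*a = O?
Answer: 157736/45937 ≈ 3.4337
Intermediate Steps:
a = -64549/4 (a = (1/4)*(-64549) = -64549/4 ≈ -16137.)
x(o) = 4653 (x(o) = -9*(-517) = 4653)
(417498 - 456932)/(x(-432) + a) = (417498 - 456932)/(4653 - 64549/4) = -39434/(-45937/4) = -39434*(-4/45937) = 157736/45937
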